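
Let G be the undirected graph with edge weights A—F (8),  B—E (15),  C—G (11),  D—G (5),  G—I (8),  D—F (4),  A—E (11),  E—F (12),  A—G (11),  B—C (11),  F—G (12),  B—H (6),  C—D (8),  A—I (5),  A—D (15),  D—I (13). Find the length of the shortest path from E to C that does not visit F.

26

Comparing a few candidate routes:
E - A - G - C: 11 + 11 + 11 = 33
E - B - C: 15 + 11 = 26
E - A - D - C: 11 + 15 + 8 = 34
The minimum is 26.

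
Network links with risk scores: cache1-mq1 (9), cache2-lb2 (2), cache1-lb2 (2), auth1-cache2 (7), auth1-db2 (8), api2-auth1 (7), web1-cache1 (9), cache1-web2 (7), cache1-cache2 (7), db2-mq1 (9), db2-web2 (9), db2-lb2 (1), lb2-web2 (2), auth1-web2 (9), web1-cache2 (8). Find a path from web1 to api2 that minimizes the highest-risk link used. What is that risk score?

8

Comparing a few candidate routes:
web1-cache2-auth1-api2: max(8, 7, 7) = 8
web1-cache2-lb2-db2-auth1-api2: max(8, 2, 1, 8, 7) = 8
web1-cache2-cache1-web2-lb2-db2-auth1-api2: max(8, 7, 7, 2, 1, 8, 7) = 8
web1-cache1-lb2-web2-auth1-api2: max(9, 2, 2, 9, 7) = 9
web1-cache2-cache1-lb2-db2-auth1-api2: max(8, 7, 2, 1, 8, 7) = 8
The minimum achievable maximum is 8.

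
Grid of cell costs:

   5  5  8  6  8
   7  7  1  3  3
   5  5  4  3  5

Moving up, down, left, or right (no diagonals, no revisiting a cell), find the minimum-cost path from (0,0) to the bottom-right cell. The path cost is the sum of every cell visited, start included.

Best path: (0,0) (0,1) (1,1) (1,2) (1,3) (1,4) (2,4)
Cost: 5 + 5 + 7 + 1 + 3 + 3 + 5 = 29

29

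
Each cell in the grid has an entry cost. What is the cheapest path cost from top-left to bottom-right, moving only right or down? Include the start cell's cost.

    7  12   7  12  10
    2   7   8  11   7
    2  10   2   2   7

32

One optimal route is [0,0]→[1,0]→[2,0]→[2,1]→[2,2]→[2,3]→[2,4].
Its cost is 7 + 2 + 2 + 10 + 2 + 2 + 7 = 32.
For comparison, the top-then-right route costs 62.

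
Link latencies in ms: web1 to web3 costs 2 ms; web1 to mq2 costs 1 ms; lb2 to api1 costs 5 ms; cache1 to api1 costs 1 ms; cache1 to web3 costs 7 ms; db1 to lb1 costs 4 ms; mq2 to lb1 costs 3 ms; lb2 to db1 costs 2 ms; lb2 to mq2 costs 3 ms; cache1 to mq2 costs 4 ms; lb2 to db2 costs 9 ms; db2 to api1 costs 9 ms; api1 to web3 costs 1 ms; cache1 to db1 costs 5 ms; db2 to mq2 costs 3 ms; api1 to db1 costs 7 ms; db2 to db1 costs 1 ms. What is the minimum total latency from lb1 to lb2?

6

Comparing a few candidate routes:
lb1-mq2-db2-db1-lb2: 3 + 3 + 1 + 2 = 9
lb1-db1-lb2: 4 + 2 = 6
lb1-db1-db2-mq2-lb2: 4 + 1 + 3 + 3 = 11
lb1-mq2-lb2: 3 + 3 = 6
The minimum is 6 ms.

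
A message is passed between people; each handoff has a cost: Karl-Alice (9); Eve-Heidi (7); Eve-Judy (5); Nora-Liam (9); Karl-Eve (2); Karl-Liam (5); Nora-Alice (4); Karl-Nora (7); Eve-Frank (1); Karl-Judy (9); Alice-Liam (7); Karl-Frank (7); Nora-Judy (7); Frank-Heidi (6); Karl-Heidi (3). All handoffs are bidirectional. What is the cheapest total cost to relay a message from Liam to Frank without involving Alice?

8

A few of the Liam→Frank routes:
Liam-Karl-Eve-Frank: 5 + 2 + 1 = 8
Liam-Karl-Frank: 5 + 7 = 12
Liam-Karl-Heidi-Frank: 5 + 3 + 6 = 14
The minimum is 8.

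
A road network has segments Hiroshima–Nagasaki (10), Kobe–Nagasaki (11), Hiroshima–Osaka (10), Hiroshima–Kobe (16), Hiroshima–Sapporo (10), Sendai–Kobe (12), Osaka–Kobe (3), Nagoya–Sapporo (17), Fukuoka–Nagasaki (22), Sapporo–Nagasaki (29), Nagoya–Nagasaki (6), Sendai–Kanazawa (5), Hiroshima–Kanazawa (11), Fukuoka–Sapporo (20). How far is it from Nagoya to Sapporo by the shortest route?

Some routes from Nagoya to Sapporo:
Nagoya -> Sapporo: 17
Nagoya -> Nagasaki -> Sapporo: 6 + 29 = 35
Nagoya -> Nagasaki -> Hiroshima -> Sapporo: 6 + 10 + 10 = 26
Shortest: 17 mi.

17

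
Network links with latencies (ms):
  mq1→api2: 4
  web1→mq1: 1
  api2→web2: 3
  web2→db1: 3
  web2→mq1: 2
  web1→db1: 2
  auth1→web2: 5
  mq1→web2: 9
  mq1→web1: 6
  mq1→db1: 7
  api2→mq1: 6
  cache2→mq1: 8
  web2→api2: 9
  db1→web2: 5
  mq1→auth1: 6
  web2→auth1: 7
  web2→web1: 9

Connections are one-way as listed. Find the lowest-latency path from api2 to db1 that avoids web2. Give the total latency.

Routes from api2 to db1 avoiding web2:
api2 → mq1 → db1: 6 + 7 = 13
api2 → mq1 → web1 → db1: 6 + 6 + 2 = 14
Best route has total 13 ms.

13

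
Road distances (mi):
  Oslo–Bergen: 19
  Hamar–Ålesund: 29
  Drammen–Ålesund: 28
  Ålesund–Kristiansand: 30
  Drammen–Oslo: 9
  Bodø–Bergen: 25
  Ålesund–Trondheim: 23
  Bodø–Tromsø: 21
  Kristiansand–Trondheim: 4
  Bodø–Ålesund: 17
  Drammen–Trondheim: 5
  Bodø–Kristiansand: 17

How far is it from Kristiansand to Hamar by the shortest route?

A few of the Kristiansand→Hamar routes:
Kristiansand -> Bodø -> Ålesund -> Hamar: 17 + 17 + 29 = 63
Kristiansand -> Trondheim -> Drammen -> Ålesund -> Hamar: 4 + 5 + 28 + 29 = 66
Kristiansand -> Trondheim -> Ålesund -> Hamar: 4 + 23 + 29 = 56
Kristiansand -> Ålesund -> Hamar: 30 + 29 = 59
Best route has total 56 mi.

56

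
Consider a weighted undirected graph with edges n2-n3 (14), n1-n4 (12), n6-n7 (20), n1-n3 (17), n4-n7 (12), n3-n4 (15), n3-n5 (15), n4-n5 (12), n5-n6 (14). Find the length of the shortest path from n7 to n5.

Checking several routes:
n7→n4→n3→n5: 12 + 15 + 15 = 42
n7→n6→n5: 20 + 14 = 34
n7→n4→n5: 12 + 12 = 24
Shortest: 24.

24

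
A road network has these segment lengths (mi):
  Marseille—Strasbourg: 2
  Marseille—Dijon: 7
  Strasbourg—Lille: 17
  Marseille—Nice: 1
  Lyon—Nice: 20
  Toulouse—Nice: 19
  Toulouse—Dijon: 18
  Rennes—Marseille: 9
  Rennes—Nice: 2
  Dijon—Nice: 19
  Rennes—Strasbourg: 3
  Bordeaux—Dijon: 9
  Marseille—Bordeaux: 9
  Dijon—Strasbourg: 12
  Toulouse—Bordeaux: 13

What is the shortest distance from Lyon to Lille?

Some routes from Lyon to Lille:
Lyon→Nice→Marseille→Rennes→Strasbourg→Lille: 20 + 1 + 9 + 3 + 17 = 50
Lyon→Nice→Rennes→Marseille→Strasbourg→Lille: 20 + 2 + 9 + 2 + 17 = 50
Lyon→Nice→Rennes→Strasbourg→Lille: 20 + 2 + 3 + 17 = 42
Lyon→Nice→Marseille→Strasbourg→Lille: 20 + 1 + 2 + 17 = 40
Shortest: 40 mi.

40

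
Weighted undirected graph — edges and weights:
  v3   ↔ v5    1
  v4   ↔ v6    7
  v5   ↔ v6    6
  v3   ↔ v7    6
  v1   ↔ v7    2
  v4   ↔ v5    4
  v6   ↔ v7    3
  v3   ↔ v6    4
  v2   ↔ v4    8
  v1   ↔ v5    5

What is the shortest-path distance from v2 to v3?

13

A few of the v2→v3 routes:
v2 → v4 → v5 → v3: 8 + 4 + 1 = 13
v2 → v4 → v5 → v6 → v3: 8 + 4 + 6 + 4 = 22
v2 → v4 → v6 → v7 → v3: 8 + 7 + 3 + 6 = 24
v2 → v4 → v6 → v5 → v3: 8 + 7 + 6 + 1 = 22
v2 → v4 → v6 → v3: 8 + 7 + 4 = 19
The minimum is 13.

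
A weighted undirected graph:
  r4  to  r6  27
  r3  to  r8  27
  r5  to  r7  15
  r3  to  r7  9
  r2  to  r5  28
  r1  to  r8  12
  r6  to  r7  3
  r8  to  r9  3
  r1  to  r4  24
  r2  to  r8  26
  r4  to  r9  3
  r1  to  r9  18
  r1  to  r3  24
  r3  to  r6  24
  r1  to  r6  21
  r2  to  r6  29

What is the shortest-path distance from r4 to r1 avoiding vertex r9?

24

Some routes from r4 to r1 avoiding r9:
r4→r6→r7→r3→r1: 27 + 3 + 9 + 24 = 63
r4→r6→r1: 27 + 21 = 48
r4→r1: 24
Best route has total 24.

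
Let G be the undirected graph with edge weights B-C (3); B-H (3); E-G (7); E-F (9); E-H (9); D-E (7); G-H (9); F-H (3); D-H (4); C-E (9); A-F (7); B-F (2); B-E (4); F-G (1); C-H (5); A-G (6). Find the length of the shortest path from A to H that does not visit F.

15

Some routes from A to H avoiding F:
A-G-E-C-H: 6 + 7 + 9 + 5 = 27
A-G-E-B-C-H: 6 + 7 + 4 + 3 + 5 = 25
A-G-E-B-H: 6 + 7 + 4 + 3 = 20
A-G-E-H: 6 + 7 + 9 = 22
A-G-H: 6 + 9 = 15
A-G-E-D-H: 6 + 7 + 7 + 4 = 24
Best route has total 15.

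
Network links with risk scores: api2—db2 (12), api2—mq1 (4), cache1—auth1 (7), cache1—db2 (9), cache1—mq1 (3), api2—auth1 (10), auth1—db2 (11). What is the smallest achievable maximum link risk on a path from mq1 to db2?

9

Comparing a few candidate routes:
mq1-cache1-db2: max(3, 9) = 9
mq1-api2-auth1-db2: max(4, 10, 11) = 11
mq1-api2-auth1-cache1-db2: max(4, 10, 7, 9) = 10
Best route has worst link 9.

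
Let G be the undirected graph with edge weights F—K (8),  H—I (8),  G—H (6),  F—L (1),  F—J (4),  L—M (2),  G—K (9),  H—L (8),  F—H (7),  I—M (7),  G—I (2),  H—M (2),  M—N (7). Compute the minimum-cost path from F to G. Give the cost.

Comparing a few candidate routes:
F - L - M - I - G: 1 + 2 + 7 + 2 = 12
F - L - M - H - G: 1 + 2 + 2 + 6 = 11
F - H - G: 7 + 6 = 13
F - L - M - H - I - G: 1 + 2 + 2 + 8 + 2 = 15
Shortest: 11.

11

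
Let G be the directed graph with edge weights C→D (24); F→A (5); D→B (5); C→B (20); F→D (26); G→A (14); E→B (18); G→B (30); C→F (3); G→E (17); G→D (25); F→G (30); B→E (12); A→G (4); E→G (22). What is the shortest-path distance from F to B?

31

Some routes from F to B:
F -> A -> G -> D -> B: 5 + 4 + 25 + 5 = 39
F -> D -> B: 26 + 5 = 31
F -> A -> G -> B: 5 + 4 + 30 = 39
Shortest: 31.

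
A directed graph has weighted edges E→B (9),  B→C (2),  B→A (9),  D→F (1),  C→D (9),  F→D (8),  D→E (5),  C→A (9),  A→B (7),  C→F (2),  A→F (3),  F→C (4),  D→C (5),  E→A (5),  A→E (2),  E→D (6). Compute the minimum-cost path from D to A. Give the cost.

A few of the D→A routes:
D -> F -> C -> A: 1 + 4 + 9 = 14
D -> E -> A: 5 + 5 = 10
D -> C -> A: 5 + 9 = 14
Shortest: 10.

10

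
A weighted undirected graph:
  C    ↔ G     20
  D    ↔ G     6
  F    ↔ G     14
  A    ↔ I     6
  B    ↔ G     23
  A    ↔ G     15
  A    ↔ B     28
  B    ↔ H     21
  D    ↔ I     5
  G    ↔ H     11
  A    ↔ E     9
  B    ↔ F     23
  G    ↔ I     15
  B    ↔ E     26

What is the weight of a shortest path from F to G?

Comparing a few candidate routes:
F-G: 14
F-B-H-G: 23 + 21 + 11 = 55
F-B-A-G: 23 + 28 + 15 = 66
F-B-G: 23 + 23 = 46
Best route has total 14.

14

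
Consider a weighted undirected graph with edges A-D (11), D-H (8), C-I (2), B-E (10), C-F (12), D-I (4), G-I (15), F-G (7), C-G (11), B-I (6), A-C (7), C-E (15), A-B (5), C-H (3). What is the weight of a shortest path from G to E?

26

Some routes from G to E:
G → I → C → E: 15 + 2 + 15 = 32
G → C → E: 11 + 15 = 26
G → C → A → B → E: 11 + 7 + 5 + 10 = 33
G → I → B → E: 15 + 6 + 10 = 31
G → C → I → B → E: 11 + 2 + 6 + 10 = 29
Best route has total 26.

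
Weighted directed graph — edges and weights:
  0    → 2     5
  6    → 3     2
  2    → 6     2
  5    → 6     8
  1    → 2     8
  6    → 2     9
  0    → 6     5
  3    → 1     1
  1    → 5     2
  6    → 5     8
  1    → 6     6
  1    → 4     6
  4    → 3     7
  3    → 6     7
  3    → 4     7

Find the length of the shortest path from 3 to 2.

9

Paths from 3 to 2:
3 - 1 - 5 - 6 - 2: 1 + 2 + 8 + 9 = 20
3 - 1 - 2: 1 + 8 = 9
3 - 1 - 6 - 2: 1 + 6 + 9 = 16
3 - 6 - 2: 7 + 9 = 16
Best route has total 9.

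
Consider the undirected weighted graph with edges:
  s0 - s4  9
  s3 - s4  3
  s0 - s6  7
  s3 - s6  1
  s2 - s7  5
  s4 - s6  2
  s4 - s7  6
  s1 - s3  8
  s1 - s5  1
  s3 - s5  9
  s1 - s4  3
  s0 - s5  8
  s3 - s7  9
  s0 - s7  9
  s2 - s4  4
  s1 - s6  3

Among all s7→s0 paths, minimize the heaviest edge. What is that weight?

Checking several routes:
s7-s2-s4-s1-s6-s0: max(5, 4, 3, 3, 7) = 7
s7-s4-s6-s0: max(6, 2, 7) = 7
s7-s4-s3-s6-s0: max(6, 3, 1, 7) = 7
s7-s2-s4-s3-s6-s0: max(5, 4, 3, 1, 7) = 7
s7-s4-s1-s6-s0: max(6, 3, 3, 7) = 7
The minimum achievable maximum is 7.

7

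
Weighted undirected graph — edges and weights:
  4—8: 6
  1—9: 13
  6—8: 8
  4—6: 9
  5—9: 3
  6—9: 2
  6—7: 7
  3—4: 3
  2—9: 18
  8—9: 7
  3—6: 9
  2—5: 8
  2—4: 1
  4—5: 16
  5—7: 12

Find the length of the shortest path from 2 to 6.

10

Checking several routes:
2 -> 4 -> 6: 1 + 9 = 10
2 -> 5 -> 9 -> 6: 8 + 3 + 2 = 13
2 -> 4 -> 8 -> 6: 1 + 6 + 8 = 15
2 -> 4 -> 3 -> 6: 1 + 3 + 9 = 13
Shortest: 10.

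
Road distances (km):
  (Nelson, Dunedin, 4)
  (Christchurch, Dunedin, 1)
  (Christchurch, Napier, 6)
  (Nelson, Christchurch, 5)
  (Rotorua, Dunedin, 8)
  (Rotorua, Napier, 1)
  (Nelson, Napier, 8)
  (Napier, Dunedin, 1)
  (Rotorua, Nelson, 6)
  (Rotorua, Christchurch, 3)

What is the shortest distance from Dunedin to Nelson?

Comparing a few candidate routes:
Dunedin→Napier→Rotorua→Nelson: 1 + 1 + 6 = 8
Dunedin→Christchurch→Nelson: 1 + 5 = 6
Dunedin→Nelson: 4
Dunedin→Napier→Nelson: 1 + 8 = 9
The minimum is 4 km.

4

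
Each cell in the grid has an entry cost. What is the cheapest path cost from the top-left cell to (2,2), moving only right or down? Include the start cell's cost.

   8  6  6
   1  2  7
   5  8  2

One optimal route is [0,0] → [1,0] → [1,1] → [1,2] → [2,2].
Its cost is 8 + 1 + 2 + 7 + 2 = 20.
For comparison, the top-then-right route costs 29.

20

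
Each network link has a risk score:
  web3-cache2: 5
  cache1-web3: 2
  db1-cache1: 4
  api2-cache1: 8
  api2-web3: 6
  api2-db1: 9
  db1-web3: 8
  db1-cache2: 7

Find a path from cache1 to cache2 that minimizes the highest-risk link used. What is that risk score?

5

Some routes from cache1 to cache2:
cache1 - db1 - cache2: max(4, 7) = 7
cache1 - web3 - db1 - cache2: max(2, 8, 7) = 8
cache1 - web3 - cache2: max(2, 5) = 5
Smallest bottleneck: 5.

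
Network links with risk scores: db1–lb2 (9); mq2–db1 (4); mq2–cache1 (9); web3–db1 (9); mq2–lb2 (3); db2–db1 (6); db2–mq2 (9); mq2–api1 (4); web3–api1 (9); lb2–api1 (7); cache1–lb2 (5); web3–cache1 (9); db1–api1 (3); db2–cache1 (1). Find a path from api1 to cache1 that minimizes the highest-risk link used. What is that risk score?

5

A few of the api1→cache1 routes:
api1 -> db1 -> mq2 -> lb2 -> cache1: max(3, 4, 3, 5) = 5
api1 -> mq2 -> lb2 -> cache1: max(4, 3, 5) = 5
api1 -> mq2 -> db1 -> db2 -> cache1: max(4, 4, 6, 1) = 6
The minimum achievable maximum is 5.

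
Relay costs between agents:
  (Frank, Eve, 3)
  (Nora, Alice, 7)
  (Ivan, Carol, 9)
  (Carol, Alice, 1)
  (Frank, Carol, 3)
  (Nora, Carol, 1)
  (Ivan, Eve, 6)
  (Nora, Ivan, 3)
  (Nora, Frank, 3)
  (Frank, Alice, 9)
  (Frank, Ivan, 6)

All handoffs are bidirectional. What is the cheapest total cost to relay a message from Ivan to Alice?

Checking several routes:
Ivan -> Carol -> Alice: 9 + 1 = 10
Ivan -> Frank -> Carol -> Alice: 6 + 3 + 1 = 10
Ivan -> Nora -> Carol -> Alice: 3 + 1 + 1 = 5
The minimum is 5.

5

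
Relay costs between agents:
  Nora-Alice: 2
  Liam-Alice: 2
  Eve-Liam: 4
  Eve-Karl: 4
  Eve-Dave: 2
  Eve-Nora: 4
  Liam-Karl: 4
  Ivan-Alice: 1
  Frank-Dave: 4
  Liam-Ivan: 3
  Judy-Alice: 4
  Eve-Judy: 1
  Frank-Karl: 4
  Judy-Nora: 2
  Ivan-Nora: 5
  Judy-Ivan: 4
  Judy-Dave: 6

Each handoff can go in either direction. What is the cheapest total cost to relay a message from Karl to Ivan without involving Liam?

9

A few of the Karl→Ivan routes:
Karl - Eve - Judy - Nora - Alice - Ivan: 4 + 1 + 2 + 2 + 1 = 10
Karl - Eve - Nora - Alice - Ivan: 4 + 4 + 2 + 1 = 11
Karl - Eve - Judy - Alice - Ivan: 4 + 1 + 4 + 1 = 10
Karl - Eve - Judy - Ivan: 4 + 1 + 4 = 9
Karl - Eve - Judy - Nora - Ivan: 4 + 1 + 2 + 5 = 12
The minimum is 9.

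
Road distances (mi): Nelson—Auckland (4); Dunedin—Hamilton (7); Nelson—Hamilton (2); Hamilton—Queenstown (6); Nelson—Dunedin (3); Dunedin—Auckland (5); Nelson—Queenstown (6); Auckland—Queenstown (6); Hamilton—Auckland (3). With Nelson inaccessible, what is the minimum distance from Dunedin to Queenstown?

11

Candidate routes:
Dunedin→Auckland→Hamilton→Queenstown: 5 + 3 + 6 = 14
Dunedin→Hamilton→Auckland→Queenstown: 7 + 3 + 6 = 16
Dunedin→Hamilton→Queenstown: 7 + 6 = 13
Dunedin→Auckland→Queenstown: 5 + 6 = 11
Shortest: 11 mi.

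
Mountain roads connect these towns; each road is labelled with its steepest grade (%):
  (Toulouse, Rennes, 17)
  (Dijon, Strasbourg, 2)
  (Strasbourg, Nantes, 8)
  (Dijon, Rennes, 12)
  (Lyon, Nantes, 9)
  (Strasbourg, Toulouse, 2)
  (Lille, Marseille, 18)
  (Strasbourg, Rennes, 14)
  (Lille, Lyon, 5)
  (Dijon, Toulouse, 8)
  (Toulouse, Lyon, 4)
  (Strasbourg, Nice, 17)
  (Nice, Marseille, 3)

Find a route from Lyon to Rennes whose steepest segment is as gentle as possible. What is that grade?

Comparing a few candidate routes:
Lyon → Toulouse → Dijon → Rennes: max(4, 8, 12) = 12
Lyon → Toulouse → Strasbourg → Dijon → Rennes: max(4, 2, 2, 12) = 12
Lyon → Nantes → Strasbourg → Toulouse → Dijon → Rennes: max(9, 8, 2, 8, 12) = 12
Lyon → Nantes → Strasbourg → Dijon → Rennes: max(9, 8, 2, 12) = 12
Smallest bottleneck: 12%.

12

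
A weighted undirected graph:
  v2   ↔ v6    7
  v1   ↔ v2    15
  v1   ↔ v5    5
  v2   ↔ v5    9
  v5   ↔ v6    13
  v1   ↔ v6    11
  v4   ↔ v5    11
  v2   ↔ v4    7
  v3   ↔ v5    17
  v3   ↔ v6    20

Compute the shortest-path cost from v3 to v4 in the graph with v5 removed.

34

Routes from v3 to v4 avoiding v5:
v3→v6→v1→v2→v4: 20 + 11 + 15 + 7 = 53
v3→v6→v2→v4: 20 + 7 + 7 = 34
The minimum is 34.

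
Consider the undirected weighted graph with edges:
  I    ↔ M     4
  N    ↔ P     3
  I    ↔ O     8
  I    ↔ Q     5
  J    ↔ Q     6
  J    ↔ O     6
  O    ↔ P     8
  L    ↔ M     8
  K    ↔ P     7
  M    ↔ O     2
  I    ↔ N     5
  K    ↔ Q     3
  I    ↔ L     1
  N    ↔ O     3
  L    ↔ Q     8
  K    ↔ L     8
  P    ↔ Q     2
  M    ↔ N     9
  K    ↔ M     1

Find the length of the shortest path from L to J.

A few of the L→J routes:
L-I-N-O-J: 1 + 5 + 3 + 6 = 15
L-I-O-J: 1 + 8 + 6 = 15
L-I-M-O-J: 1 + 4 + 2 + 6 = 13
L-I-M-K-Q-J: 1 + 4 + 1 + 3 + 6 = 15
L-I-Q-J: 1 + 5 + 6 = 12
L-Q-J: 8 + 6 = 14
The minimum is 12.

12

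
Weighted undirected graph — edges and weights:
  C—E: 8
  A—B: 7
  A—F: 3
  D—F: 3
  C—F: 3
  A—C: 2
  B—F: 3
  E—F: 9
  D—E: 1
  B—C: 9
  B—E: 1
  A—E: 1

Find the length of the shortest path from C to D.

Some routes from C to D:
C → F → D: 3 + 3 = 6
C → A → E → D: 2 + 1 + 1 = 4
C → F → B → E → D: 3 + 3 + 1 + 1 = 8
Best route has total 4.

4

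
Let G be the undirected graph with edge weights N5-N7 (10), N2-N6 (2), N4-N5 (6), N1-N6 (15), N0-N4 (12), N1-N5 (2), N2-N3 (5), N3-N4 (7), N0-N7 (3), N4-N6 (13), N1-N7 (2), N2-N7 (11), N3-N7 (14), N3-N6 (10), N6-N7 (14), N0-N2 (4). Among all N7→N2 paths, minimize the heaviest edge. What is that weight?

Comparing a few candidate routes:
N7 -> N5 -> N4 -> N3 -> N2: max(10, 6, 7, 5) = 10
N7 -> N0 -> N2: max(3, 4) = 4
N7 -> N1 -> N5 -> N4 -> N3 -> N2: max(2, 2, 6, 7, 5) = 7
N7 -> N5 -> N4 -> N3 -> N6 -> N2: max(10, 6, 7, 10, 2) = 10
N7 -> N1 -> N5 -> N4 -> N3 -> N6 -> N2: max(2, 2, 6, 7, 10, 2) = 10
Smallest bottleneck: 4.

4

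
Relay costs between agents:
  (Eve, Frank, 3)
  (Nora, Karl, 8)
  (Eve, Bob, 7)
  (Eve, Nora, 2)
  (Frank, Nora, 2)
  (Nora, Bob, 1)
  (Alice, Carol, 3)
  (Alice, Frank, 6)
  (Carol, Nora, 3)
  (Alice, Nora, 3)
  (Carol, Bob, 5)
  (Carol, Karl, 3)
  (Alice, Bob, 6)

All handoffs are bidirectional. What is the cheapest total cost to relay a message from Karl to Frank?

Checking several routes:
Karl -> Carol -> Nora -> Eve -> Frank: 3 + 3 + 2 + 3 = 11
Karl -> Carol -> Alice -> Nora -> Frank: 3 + 3 + 3 + 2 = 11
Karl -> Carol -> Bob -> Nora -> Frank: 3 + 5 + 1 + 2 = 11
Karl -> Nora -> Frank: 8 + 2 = 10
Karl -> Carol -> Nora -> Frank: 3 + 3 + 2 = 8
Best route has total 8.

8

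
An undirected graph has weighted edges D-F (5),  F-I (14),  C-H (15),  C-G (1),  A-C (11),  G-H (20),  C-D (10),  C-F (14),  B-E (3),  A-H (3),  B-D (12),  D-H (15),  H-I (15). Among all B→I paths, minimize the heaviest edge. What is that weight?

14

Comparing a few candidate routes:
B→D→F→I: max(12, 5, 14) = 14
B→D→C→F→I: max(12, 10, 14, 14) = 14
B→D→C→H→I: max(12, 10, 15, 15) = 15
Best route has worst link 14.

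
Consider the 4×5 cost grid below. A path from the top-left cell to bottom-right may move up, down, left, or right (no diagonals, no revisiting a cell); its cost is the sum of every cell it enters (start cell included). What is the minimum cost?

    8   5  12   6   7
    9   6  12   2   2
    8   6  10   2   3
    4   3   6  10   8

Best path: [0,0] [0,1] [0,2] [0,3] [1,3] [1,4] [2,4] [3,4]
Cost: 8 + 5 + 12 + 6 + 2 + 2 + 3 + 8 = 46

46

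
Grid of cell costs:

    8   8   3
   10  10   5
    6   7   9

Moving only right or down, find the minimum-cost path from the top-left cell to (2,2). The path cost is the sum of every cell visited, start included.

Best path: r0c0→r0c1→r0c2→r1c2→r2c2
Cost: 8 + 8 + 3 + 5 + 9 = 33

33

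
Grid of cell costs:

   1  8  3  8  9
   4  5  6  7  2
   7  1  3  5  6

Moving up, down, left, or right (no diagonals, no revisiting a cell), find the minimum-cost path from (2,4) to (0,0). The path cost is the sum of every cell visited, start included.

25

Path r2c4 r2c3 r2c2 r2c1 r1c1 r1c0 r0c0: 6 + 5 + 3 + 1 + 5 + 4 + 1 = 25.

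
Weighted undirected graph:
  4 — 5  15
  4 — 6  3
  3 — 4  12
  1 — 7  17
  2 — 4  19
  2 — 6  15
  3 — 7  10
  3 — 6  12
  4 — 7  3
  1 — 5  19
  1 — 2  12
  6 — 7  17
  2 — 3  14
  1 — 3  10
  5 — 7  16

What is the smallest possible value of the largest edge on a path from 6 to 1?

10

Some routes from 6 to 1:
6 → 4 → 7 → 3 → 1: max(3, 3, 10, 10) = 10
6 → 3 → 1: max(12, 10) = 12
6 → 4 → 3 → 1: max(3, 12, 10) = 12
6 → 3 → 2 → 1: max(12, 14, 12) = 14
6 → 4 → 7 → 3 → 2 → 1: max(3, 3, 10, 14, 12) = 14
Smallest bottleneck: 10.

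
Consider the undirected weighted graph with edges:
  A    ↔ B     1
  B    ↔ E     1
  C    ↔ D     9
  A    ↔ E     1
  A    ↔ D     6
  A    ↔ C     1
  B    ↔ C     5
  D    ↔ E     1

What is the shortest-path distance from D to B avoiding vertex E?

Some routes from D to B avoiding E:
D - A - B: 6 + 1 = 7
D - A - C - B: 6 + 1 + 5 = 12
D - C - A - B: 9 + 1 + 1 = 11
The minimum is 7.

7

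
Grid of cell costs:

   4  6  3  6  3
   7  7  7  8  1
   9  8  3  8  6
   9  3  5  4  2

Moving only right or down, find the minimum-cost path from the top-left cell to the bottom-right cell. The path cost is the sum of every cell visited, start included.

31

Take r0c0 → r0c1 → r0c2 → r0c3 → r0c4 → r1c4 → r2c4 → r3c4 for a total of 4 + 6 + 3 + 6 + 3 + 1 + 6 + 2 = 31.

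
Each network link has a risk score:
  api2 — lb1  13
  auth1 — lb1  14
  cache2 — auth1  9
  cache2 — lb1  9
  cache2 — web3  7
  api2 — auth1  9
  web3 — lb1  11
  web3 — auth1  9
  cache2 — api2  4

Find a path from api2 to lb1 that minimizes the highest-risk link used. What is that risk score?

A few of the api2→lb1 routes:
api2→auth1→cache2→lb1: max(9, 9, 9) = 9
api2→cache2→auth1→web3→lb1: max(4, 9, 9, 11) = 11
api2→auth1→web3→cache2→lb1: max(9, 9, 7, 9) = 9
api2→cache2→lb1: max(4, 9) = 9
Best route has worst link 9.

9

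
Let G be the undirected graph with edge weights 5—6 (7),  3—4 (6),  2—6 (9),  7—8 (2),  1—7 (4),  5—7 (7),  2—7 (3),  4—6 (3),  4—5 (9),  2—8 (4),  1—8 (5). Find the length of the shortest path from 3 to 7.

Checking several routes:
3 → 4 → 5 → 7: 6 + 9 + 7 = 22
3 → 4 → 6 → 5 → 7: 6 + 3 + 7 + 7 = 23
3 → 4 → 6 → 2 → 7: 6 + 3 + 9 + 3 = 21
3 → 4 → 6 → 2 → 8 → 7: 6 + 3 + 9 + 4 + 2 = 24
Best route has total 21.

21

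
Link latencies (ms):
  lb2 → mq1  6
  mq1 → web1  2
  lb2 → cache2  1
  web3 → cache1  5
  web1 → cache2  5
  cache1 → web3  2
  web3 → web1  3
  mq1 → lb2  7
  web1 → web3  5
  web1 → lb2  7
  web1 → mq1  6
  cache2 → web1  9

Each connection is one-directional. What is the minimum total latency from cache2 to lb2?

16

Candidate routes:
cache2-web1-lb2: 9 + 7 = 16
cache2-web1-mq1-lb2: 9 + 6 + 7 = 22
Shortest: 16 ms.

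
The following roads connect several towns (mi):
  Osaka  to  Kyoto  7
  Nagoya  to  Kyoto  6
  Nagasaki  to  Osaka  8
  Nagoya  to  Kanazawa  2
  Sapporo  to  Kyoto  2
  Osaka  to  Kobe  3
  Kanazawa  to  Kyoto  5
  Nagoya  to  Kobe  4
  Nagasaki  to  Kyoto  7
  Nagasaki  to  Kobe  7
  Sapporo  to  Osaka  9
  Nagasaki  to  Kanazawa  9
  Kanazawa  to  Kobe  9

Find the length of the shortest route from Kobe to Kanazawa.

Checking several routes:
Kobe-Nagoya-Kyoto-Kanazawa: 4 + 6 + 5 = 15
Kobe-Nagasaki-Kanazawa: 7 + 9 = 16
Kobe-Osaka-Kyoto-Kanazawa: 3 + 7 + 5 = 15
Kobe-Nagoya-Kanazawa: 4 + 2 = 6
Kobe-Kanazawa: 9
Shortest: 6 mi.

6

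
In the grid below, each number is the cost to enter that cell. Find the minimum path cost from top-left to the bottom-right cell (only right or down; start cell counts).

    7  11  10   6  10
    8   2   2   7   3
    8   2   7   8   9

38

Best path: [0,0] -> [1,0] -> [1,1] -> [1,2] -> [1,3] -> [1,4] -> [2,4]
Cost: 7 + 8 + 2 + 2 + 7 + 3 + 9 = 38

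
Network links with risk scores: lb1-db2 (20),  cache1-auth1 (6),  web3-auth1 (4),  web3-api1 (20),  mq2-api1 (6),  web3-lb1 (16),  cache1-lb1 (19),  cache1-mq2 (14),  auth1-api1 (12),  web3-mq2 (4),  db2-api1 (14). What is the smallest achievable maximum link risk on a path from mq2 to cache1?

Some routes from mq2 to cache1:
mq2→web3→auth1→cache1: max(4, 4, 6) = 6
mq2→web3→lb1→cache1: max(4, 16, 19) = 19
mq2→api1→auth1→web3→lb1→cache1: max(6, 12, 4, 16, 19) = 19
mq2→cache1: max(14) = 14
mq2→api1→auth1→cache1: max(6, 12, 6) = 12
Smallest bottleneck: 6.

6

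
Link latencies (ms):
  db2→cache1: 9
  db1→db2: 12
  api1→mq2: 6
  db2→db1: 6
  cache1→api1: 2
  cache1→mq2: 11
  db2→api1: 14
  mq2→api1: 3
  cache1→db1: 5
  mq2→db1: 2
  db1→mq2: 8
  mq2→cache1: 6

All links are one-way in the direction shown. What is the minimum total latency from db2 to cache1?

9

Candidate routes:
db2 -> cache1: 9
db2 -> api1 -> mq2 -> cache1: 14 + 6 + 6 = 26
db2 -> db1 -> mq2 -> cache1: 6 + 8 + 6 = 20
The minimum is 9 ms.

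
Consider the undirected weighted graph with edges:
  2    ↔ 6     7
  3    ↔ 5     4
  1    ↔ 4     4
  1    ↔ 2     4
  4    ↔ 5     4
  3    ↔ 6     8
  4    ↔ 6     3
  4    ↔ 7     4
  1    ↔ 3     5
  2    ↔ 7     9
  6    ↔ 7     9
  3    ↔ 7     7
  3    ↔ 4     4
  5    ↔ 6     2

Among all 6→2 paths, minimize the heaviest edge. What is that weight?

4

Comparing a few candidate routes:
6 → 5 → 4 → 1 → 2: max(2, 4, 4, 4) = 4
6 → 4 → 1 → 2: max(3, 4, 4) = 4
6 → 5 → 3 → 4 → 1 → 2: max(2, 4, 4, 4, 4) = 4
6 → 5 → 3 → 1 → 2: max(2, 4, 5, 4) = 5
6 → 5 → 4 → 3 → 1 → 2: max(2, 4, 4, 5, 4) = 5
Best route has worst link 4.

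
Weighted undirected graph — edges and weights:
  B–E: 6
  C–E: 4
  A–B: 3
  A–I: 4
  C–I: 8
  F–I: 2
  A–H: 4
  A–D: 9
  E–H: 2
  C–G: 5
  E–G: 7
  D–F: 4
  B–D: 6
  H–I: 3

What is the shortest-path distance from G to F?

14

Comparing a few candidate routes:
G - C - E - H - I - F: 5 + 4 + 2 + 3 + 2 = 16
G - E - H - I - F: 7 + 2 + 3 + 2 = 14
G - C - I - F: 5 + 8 + 2 = 15
Best route has total 14.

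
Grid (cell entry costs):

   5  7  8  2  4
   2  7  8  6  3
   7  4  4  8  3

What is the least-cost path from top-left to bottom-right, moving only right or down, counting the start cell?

Best path: [0,0]→[0,1]→[0,2]→[0,3]→[0,4]→[1,4]→[2,4]
Cost: 5 + 7 + 8 + 2 + 4 + 3 + 3 = 32

32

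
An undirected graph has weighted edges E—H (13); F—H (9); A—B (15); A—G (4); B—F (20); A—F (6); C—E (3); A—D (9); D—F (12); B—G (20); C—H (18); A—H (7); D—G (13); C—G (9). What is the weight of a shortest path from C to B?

28

Checking several routes:
C -> G -> A -> F -> B: 9 + 4 + 6 + 20 = 39
C -> H -> A -> B: 18 + 7 + 15 = 40
C -> G -> B: 9 + 20 = 29
C -> G -> A -> B: 9 + 4 + 15 = 28
C -> E -> H -> A -> B: 3 + 13 + 7 + 15 = 38
The minimum is 28.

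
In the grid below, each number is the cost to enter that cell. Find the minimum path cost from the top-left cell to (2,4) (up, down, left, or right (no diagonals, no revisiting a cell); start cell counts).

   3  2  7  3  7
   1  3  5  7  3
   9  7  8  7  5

Best path: r0c0 -> r1c0 -> r1c1 -> r1c2 -> r1c3 -> r1c4 -> r2c4
Cost: 3 + 1 + 3 + 5 + 7 + 3 + 5 = 27

27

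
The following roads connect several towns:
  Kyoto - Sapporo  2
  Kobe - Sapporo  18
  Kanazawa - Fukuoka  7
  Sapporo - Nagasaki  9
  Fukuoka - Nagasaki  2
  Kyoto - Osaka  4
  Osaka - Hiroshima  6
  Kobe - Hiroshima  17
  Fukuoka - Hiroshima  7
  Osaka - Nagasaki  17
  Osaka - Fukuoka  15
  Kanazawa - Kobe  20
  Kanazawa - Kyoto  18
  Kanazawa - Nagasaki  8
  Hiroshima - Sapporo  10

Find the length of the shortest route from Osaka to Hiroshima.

A few of the Osaka→Hiroshima routes:
Osaka→Kyoto→Sapporo→Hiroshima: 4 + 2 + 10 = 16
Osaka→Hiroshima: 6
Osaka→Fukuoka→Hiroshima: 15 + 7 = 22
Shortest: 6.

6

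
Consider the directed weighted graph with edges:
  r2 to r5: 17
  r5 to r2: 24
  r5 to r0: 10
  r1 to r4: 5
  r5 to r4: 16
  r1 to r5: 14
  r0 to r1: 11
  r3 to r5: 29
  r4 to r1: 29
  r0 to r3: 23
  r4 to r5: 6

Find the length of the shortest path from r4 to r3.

Paths from r4 to r3:
r4 - r1 - r5 - r0 - r3: 29 + 14 + 10 + 23 = 76
r4 - r5 - r0 - r3: 6 + 10 + 23 = 39
The minimum is 39.

39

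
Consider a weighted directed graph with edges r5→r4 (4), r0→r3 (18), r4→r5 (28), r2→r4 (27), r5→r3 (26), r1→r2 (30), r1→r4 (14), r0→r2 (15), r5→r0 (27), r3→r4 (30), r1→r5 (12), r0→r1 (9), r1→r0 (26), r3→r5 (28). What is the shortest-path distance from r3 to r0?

55

Paths from r3 to r0:
r3 -> r4 -> r5 -> r0: 30 + 28 + 27 = 85
r3 -> r5 -> r0: 28 + 27 = 55
Shortest: 55.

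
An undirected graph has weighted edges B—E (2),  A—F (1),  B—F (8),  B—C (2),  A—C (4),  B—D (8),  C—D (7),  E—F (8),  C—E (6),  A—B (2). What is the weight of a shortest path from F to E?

Comparing a few candidate routes:
F -> A -> B -> C -> E: 1 + 2 + 2 + 6 = 11
F -> E: 8
F -> B -> E: 8 + 2 = 10
F -> A -> B -> E: 1 + 2 + 2 = 5
F -> A -> C -> B -> E: 1 + 4 + 2 + 2 = 9
F -> A -> C -> E: 1 + 4 + 6 = 11
Best route has total 5.

5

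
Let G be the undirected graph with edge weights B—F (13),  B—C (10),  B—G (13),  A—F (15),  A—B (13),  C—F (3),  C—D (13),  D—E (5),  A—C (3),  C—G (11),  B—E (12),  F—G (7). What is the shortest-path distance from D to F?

16

A few of the D→F routes:
D → C → F: 13 + 3 = 16
D → E → B → F: 5 + 12 + 13 = 30
D → E → B → C → F: 5 + 12 + 10 + 3 = 30
The minimum is 16.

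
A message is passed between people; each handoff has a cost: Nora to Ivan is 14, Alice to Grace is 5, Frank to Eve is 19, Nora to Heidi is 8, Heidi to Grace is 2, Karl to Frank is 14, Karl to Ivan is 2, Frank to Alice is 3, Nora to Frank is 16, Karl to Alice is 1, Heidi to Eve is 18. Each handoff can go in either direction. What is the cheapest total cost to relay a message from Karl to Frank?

4

A few of the Karl→Frank routes:
Karl → Alice → Frank: 1 + 3 = 4
Karl → Frank: 14
Karl → Ivan → Nora → Frank: 2 + 14 + 16 = 32
Karl → Alice → Grace → Heidi → Nora → Frank: 1 + 5 + 2 + 8 + 16 = 32
Karl → Ivan → Nora → Heidi → Grace → Alice → Frank: 2 + 14 + 8 + 2 + 5 + 3 = 34
Shortest: 4.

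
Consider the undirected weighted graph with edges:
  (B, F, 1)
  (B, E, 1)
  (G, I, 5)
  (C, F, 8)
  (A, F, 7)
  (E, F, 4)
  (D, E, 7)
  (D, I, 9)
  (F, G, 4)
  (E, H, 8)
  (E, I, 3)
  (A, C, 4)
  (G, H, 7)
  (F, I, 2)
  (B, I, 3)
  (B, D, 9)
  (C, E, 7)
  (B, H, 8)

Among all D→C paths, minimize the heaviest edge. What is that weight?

A few of the D→C routes:
D→E→F→A→C: max(7, 4, 7, 4) = 7
D→E→B→I→G→F→A→C: max(7, 1, 3, 5, 4, 7, 4) = 7
D→E→B→I→F→A→C: max(7, 1, 3, 2, 7, 4) = 7
D→E→B→F→A→C: max(7, 1, 1, 7, 4) = 7
D→E→I→F→A→C: max(7, 3, 2, 7, 4) = 7
D→E→C: max(7, 7) = 7
The minimum achievable maximum is 7.

7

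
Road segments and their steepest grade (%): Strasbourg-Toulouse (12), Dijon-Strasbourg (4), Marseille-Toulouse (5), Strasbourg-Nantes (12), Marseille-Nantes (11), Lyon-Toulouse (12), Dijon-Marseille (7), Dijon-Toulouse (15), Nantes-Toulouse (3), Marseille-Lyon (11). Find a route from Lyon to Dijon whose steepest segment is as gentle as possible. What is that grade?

A few of the Lyon→Dijon routes:
Lyon → Marseille → Dijon: max(11, 7) = 11
Lyon → Marseille → Toulouse → Nantes → Strasbourg → Dijon: max(11, 5, 3, 12, 4) = 12
Lyon → Marseille → Toulouse → Strasbourg → Dijon: max(11, 5, 12, 4) = 12
Lyon → Marseille → Nantes → Strasbourg → Dijon: max(11, 11, 12, 4) = 12
The minimum achievable maximum is 11%.

11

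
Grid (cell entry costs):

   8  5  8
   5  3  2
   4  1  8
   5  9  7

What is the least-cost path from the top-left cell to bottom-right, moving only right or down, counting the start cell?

Best path: r0c0 → r0c1 → r1c1 → r2c1 → r2c2 → r3c2
Cost: 8 + 5 + 3 + 1 + 8 + 7 = 32

32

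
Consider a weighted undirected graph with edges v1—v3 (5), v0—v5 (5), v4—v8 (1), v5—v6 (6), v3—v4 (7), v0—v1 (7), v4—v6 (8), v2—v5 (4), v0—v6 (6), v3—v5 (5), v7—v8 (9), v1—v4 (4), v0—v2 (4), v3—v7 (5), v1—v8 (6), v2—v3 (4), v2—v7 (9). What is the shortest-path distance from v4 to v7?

10

A few of the v4→v7 routes:
v4-v8-v7: 1 + 9 = 10
v4-v1-v3-v7: 4 + 5 + 5 = 14
v4-v3-v7: 7 + 5 = 12
Best route has total 10.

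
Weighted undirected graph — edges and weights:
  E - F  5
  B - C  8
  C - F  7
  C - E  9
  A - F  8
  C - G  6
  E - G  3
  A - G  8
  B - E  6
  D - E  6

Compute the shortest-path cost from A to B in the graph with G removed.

Checking several routes:
A-F-C-B: 8 + 7 + 8 = 23
A-F-E-B: 8 + 5 + 6 = 19
A-F-E-C-B: 8 + 5 + 9 + 8 = 30
Best route has total 19.

19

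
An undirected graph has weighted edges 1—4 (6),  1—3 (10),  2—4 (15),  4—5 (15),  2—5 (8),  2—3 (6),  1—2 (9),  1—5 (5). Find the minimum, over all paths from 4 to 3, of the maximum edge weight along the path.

8

Some routes from 4 to 3:
4 -> 1 -> 3: max(6, 10) = 10
4 -> 5 -> 1 -> 2 -> 3: max(15, 5, 9, 6) = 15
4 -> 5 -> 1 -> 3: max(15, 5, 10) = 15
4 -> 1 -> 2 -> 3: max(6, 9, 6) = 9
4 -> 1 -> 5 -> 2 -> 3: max(6, 5, 8, 6) = 8
Smallest bottleneck: 8.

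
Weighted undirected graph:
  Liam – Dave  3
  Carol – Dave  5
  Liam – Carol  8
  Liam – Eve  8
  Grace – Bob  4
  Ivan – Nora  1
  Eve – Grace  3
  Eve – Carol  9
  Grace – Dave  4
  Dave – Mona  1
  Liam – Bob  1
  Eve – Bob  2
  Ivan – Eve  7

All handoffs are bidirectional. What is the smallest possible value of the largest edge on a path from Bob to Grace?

3

Some routes from Bob to Grace:
Bob→Eve→Grace: max(2, 3) = 3
Bob→Liam→Dave→Grace: max(1, 3, 4) = 4
Bob→Eve→Liam→Carol→Dave→Grace: max(2, 8, 8, 5, 4) = 8
Bob→Eve→Liam→Dave→Grace: max(2, 8, 3, 4) = 8
Bob→Grace: max(4) = 4
Bob→Liam→Eve→Grace: max(1, 8, 3) = 8
Best route has worst link 3.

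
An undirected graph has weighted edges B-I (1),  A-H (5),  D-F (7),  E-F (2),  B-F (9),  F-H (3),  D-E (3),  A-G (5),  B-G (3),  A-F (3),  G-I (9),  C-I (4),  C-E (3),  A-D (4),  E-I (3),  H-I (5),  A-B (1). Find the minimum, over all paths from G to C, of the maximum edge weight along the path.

Some routes from G to C:
G-B-A-F-E-I-C: max(3, 1, 3, 2, 3, 4) = 4
G-B-I-C: max(3, 1, 4) = 4
G-B-I-E-C: max(3, 1, 3, 3) = 3
G-B-A-D-E-C: max(3, 1, 4, 3, 3) = 4
G-B-A-F-E-C: max(3, 1, 3, 2, 3) = 3
G-B-A-D-E-I-C: max(3, 1, 4, 3, 3, 4) = 4
Smallest bottleneck: 3.

3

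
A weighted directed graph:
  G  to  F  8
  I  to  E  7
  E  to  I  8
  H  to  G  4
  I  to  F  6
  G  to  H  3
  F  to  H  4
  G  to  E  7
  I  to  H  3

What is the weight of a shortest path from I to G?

Candidate routes:
I→H→G: 3 + 4 = 7
I→F→H→G: 6 + 4 + 4 = 14
Best route has total 7.

7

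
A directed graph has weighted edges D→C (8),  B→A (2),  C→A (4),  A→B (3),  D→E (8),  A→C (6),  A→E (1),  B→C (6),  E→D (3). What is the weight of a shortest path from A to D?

4

Routes from A to D:
A -> E -> D: 1 + 3 = 4
The minimum is 4.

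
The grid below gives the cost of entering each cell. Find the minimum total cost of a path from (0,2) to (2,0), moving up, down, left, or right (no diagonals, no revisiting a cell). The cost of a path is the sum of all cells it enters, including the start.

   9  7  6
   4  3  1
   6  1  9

Best path: r0c2 -> r1c2 -> r1c1 -> r2c1 -> r2c0
Cost: 6 + 1 + 3 + 1 + 6 = 17

17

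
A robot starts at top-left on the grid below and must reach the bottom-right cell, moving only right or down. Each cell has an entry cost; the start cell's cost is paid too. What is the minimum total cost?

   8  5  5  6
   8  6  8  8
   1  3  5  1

Cheapest: [0,0] → [1,0] → [2,0] → [2,1] → [2,2] → [2,3]
  8 + 8 + 1 + 3 + 5 + 1 = 26
(Top row then right column would cost 33.)

26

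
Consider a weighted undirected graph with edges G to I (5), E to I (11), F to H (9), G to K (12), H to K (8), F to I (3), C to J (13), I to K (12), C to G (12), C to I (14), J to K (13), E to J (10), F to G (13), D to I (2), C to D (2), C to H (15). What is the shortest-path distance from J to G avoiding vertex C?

25

Some routes from J to G avoiding C:
J-E-I-G: 10 + 11 + 5 = 26
J-K-G: 13 + 12 = 25
J-E-I-F-G: 10 + 11 + 3 + 13 = 37
J-K-H-F-I-G: 13 + 8 + 9 + 3 + 5 = 38
J-K-I-G: 13 + 12 + 5 = 30
Best route has total 25.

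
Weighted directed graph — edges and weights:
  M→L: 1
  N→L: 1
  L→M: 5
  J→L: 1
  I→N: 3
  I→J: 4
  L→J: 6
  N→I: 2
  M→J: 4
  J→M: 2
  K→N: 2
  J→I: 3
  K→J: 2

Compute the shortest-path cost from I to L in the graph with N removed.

5

Candidate routes:
I - J - M - L: 4 + 2 + 1 = 7
I - J - L: 4 + 1 = 5
The minimum is 5.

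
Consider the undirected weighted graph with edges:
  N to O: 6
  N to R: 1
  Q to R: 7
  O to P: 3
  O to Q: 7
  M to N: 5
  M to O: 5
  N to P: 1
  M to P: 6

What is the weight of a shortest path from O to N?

A few of the O→N routes:
O → P → N: 3 + 1 = 4
O → N: 6
O → M → P → N: 5 + 6 + 1 = 12
O → M → N: 5 + 5 = 10
O → P → M → N: 3 + 6 + 5 = 14
Shortest: 4.

4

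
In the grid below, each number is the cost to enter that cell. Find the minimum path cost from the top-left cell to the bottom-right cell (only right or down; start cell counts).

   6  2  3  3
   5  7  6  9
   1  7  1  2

20

Take [0,0]→[0,1]→[0,2]→[1,2]→[2,2]→[2,3] for a total of 6 + 2 + 3 + 6 + 1 + 2 = 20.
(Top row then right column would cost 25.)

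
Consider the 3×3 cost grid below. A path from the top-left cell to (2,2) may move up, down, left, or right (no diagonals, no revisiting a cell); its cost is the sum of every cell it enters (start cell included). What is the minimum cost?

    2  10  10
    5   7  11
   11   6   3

One optimal route is r0c0→r1c0→r1c1→r2c1→r2c2.
Its cost is 2 + 5 + 7 + 6 + 3 = 23.

23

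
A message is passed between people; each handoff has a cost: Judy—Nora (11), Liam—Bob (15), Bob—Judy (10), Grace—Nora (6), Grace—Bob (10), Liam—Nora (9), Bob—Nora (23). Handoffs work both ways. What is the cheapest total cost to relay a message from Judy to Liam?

Comparing a few candidate routes:
Judy -> Bob -> Liam: 10 + 15 = 25
Judy -> Nora -> Liam: 11 + 9 = 20
Judy -> Bob -> Grace -> Nora -> Liam: 10 + 10 + 6 + 9 = 35
Judy -> Nora -> Grace -> Bob -> Liam: 11 + 6 + 10 + 15 = 42
Best route has total 20.

20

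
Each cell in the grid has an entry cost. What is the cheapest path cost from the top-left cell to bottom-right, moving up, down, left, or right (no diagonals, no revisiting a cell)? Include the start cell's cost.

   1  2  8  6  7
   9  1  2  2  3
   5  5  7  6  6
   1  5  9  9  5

22

Cheapest: r0c0 → r0c1 → r1c1 → r1c2 → r1c3 → r1c4 → r2c4 → r3c4
  1 + 2 + 1 + 2 + 2 + 3 + 6 + 5 = 22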